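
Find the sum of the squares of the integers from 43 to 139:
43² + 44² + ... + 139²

Use ∑_{k=1}^{n} k² = n(n+1)(2n+1)/6, then subtract the first 42 terms.
∑_{k=1}^{139} k² = 139×140×279/6 = 904890
∑_{k=1}^{42} k² = 42×43×85/6 = 25585
∑_{k=43}^{139} k² = 904890 - 25585 = 879305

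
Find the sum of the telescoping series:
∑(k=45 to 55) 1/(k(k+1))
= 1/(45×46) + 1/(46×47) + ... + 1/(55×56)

Partial fractions: 1/(k(k+1)) = 1/k - 1/(k+1)
The series telescopes:
= (1/45 - 1/46) + (1/46 - 1/47) + ... + (1/55 - 1/56)
= 1/45 - 1/56
= 11/2520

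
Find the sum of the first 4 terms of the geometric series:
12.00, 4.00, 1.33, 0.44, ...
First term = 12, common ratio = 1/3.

Sₙ = a(1 - rⁿ) / (1 - r)
S_4 = 12(1 - (1/3)^4) / (1 - (1/3))
S_4 = 12(1 - (1/81)) / (2/3)
S_4 = 160/9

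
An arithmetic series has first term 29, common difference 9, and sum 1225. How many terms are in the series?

Using S = n/2 × [2a + (n-1)d]
1225 = n/2 × [2(29) + (n-1)(9)]
1225 = n/2 × [58 + 9n - 9]
2450 = n × [49 + 9n]
9n² + (49)n - 2450 = 0
Discriminant: Δ = (49)² - 4(9)(-2450) = 2401 + 88200 = 90601
√Δ = 301
n = [-(49) + √Δ] / (2·9) = (-49 + 301) / 18 = 252 / 18 = 14
(The negative root is discarded since n must be a positive integer.)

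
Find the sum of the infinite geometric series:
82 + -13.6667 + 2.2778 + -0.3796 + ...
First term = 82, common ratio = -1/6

For |r| < 1, S = a / (1 - r)
S = 82 / (1 - (-1/6))
S = 82 / (7/6)
S = 492/7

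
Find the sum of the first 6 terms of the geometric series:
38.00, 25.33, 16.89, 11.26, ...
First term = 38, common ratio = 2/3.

Sₙ = a(1 - rⁿ) / (1 - r)
S_6 = 38(1 - (2/3)^6) / (1 - (2/3))
S_6 = 38(1 - (64/729)) / (1/3)
S_6 = 25270/243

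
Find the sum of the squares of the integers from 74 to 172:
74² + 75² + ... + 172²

Use ∑_{k=1}^{n} k² = n(n+1)(2n+1)/6, then subtract the first 73 terms.
∑_{k=1}^{172} k² = 172×173×345/6 = 1710970
∑_{k=1}^{73} k² = 73×74×147/6 = 132349
∑_{k=74}^{172} k² = 1710970 - 132349 = 1578621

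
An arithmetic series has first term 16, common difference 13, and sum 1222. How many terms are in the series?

Using S = n/2 × [2a + (n-1)d]
1222 = n/2 × [2(16) + (n-1)(13)]
1222 = n/2 × [32 + 13n - 13]
2444 = n × [19 + 13n]
13n² + (19)n - 2444 = 0
Discriminant: Δ = (19)² - 4(13)(-2444) = 361 + 127088 = 127449
√Δ = 357
n = [-(19) + √Δ] / (2·13) = (-19 + 357) / 26 = 338 / 26 = 13
(The negative root is discarded since n must be a positive integer.)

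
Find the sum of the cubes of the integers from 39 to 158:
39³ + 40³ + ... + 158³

Use ∑_{k=1}^{n} k³ = [n(n+1)/2]², then subtract the first 38 terms.
∑_{k=1}^{158} k³ = [158×159/2]² = 12561² = 157778721
∑_{k=1}^{38} k³ = [38×39/2]² = 741² = 549081
∑_{k=39}^{158} k³ = 157778721 - 549081 = 157229640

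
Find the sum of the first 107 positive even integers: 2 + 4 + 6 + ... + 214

Sum of first n even numbers = n(n+1)
= 107×108
= 11556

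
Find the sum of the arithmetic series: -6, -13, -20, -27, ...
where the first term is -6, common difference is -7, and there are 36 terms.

Sₙ = n/2 × (first + last)
Last term = a + (n-1)d = -6 + (36-1)×(-7) = -251
S_36 = 36/2 × (-6 + (-251))
S_36 = 36/2 × (-257) = -4626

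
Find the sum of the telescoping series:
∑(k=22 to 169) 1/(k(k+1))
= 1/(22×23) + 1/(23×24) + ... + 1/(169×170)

Partial fractions: 1/(k(k+1)) = 1/k - 1/(k+1)
The series telescopes:
= (1/22 - 1/23) + (1/23 - 1/24) + ... + (1/169 - 1/170)
= 1/22 - 1/170
= 37/935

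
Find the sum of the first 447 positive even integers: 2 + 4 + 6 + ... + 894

Sum of first n even numbers = n(n+1)
= 447×448
= 200256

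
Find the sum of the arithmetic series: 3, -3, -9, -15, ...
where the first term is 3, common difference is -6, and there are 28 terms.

Sₙ = n/2 × (first + last)
Last term = a + (n-1)d = 3 + (28-1)×(-6) = -159
S_28 = 28/2 × (3 + (-159))
S_28 = 28/2 × (-156) = -2184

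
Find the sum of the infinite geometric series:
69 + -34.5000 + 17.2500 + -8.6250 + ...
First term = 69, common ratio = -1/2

For |r| < 1, S = a / (1 - r)
S = 69 / (1 - (-1/2))
S = 69 / (3/2)
S = 46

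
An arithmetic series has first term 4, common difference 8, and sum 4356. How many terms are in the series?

Using S = n/2 × [2a + (n-1)d]
4356 = n/2 × [2(4) + (n-1)(8)]
4356 = n/2 × [8 + 8n - 8]
8712 = n × [0 + 8n]
8n² + (0)n - 8712 = 0
Discriminant: Δ = (0)² - 4(8)(-8712) = 0 + 278784 = 278784
√Δ = 528
n = [-(0) + √Δ] / (2·8) = (0 + 528) / 16 = 528 / 16 = 33
(The negative root is discarded since n must be a positive integer.)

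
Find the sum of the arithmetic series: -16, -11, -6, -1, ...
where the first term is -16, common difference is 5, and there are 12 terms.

Sₙ = n/2 × (first + last)
Last term = a + (n-1)d = -16 + (12-1)×5 = 39
S_12 = 12/2 × (-16 + 39)
S_12 = 12/2 × 23 = 138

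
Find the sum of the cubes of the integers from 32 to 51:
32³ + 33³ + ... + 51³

Use ∑_{k=1}^{n} k³ = [n(n+1)/2]², then subtract the first 31 terms.
∑_{k=1}^{51} k³ = [51×52/2]² = 1326² = 1758276
∑_{k=1}^{31} k³ = [31×32/2]² = 496² = 246016
∑_{k=32}^{51} k³ = 1758276 - 246016 = 1512260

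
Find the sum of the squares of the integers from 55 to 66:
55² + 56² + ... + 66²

Use ∑_{k=1}^{n} k² = n(n+1)(2n+1)/6, then subtract the first 54 terms.
∑_{k=1}^{66} k² = 66×67×133/6 = 98021
∑_{k=1}^{54} k² = 54×55×109/6 = 53955
∑_{k=55}^{66} k² = 98021 - 53955 = 44066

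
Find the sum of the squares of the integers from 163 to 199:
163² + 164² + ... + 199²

Use ∑_{k=1}^{n} k² = n(n+1)(2n+1)/6, then subtract the first 162 terms.
∑_{k=1}^{199} k² = 199×200×399/6 = 2646700
∑_{k=1}^{162} k² = 162×163×325/6 = 1430325
∑_{k=163}^{199} k² = 2646700 - 1430325 = 1216375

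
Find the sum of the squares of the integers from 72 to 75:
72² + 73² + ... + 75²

Use ∑_{k=1}^{n} k² = n(n+1)(2n+1)/6, then subtract the first 71 terms.
∑_{k=1}^{75} k² = 75×76×151/6 = 143450
∑_{k=1}^{71} k² = 71×72×143/6 = 121836
∑_{k=72}^{75} k² = 143450 - 121836 = 21614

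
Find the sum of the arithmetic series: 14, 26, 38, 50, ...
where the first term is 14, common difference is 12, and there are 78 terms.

Sₙ = n/2 × (first + last)
Last term = a + (n-1)d = 14 + (78-1)×12 = 938
S_78 = 78/2 × (14 + 938)
S_78 = 78/2 × 952 = 37128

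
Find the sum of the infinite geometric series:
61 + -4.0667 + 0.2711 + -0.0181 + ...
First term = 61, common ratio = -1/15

For |r| < 1, S = a / (1 - r)
S = 61 / (1 - (-1/15))
S = 61 / (16/15)
S = 915/16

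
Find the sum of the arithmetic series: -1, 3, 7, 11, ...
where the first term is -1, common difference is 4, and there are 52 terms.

Sₙ = n/2 × (first + last)
Last term = a + (n-1)d = -1 + (52-1)×4 = 203
S_52 = 52/2 × (-1 + 203)
S_52 = 52/2 × 202 = 5252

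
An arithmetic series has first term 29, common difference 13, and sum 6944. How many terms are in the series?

Using S = n/2 × [2a + (n-1)d]
6944 = n/2 × [2(29) + (n-1)(13)]
6944 = n/2 × [58 + 13n - 13]
13888 = n × [45 + 13n]
13n² + (45)n - 13888 = 0
Discriminant: Δ = (45)² - 4(13)(-13888) = 2025 + 722176 = 724201
√Δ = 851
n = [-(45) + √Δ] / (2·13) = (-45 + 851) / 26 = 806 / 26 = 31
(The negative root is discarded since n must be a positive integer.)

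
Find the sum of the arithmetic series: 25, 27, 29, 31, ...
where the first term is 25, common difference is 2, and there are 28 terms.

Sₙ = n/2 × (first + last)
Last term = a + (n-1)d = 25 + (28-1)×2 = 79
S_28 = 28/2 × (25 + 79)
S_28 = 28/2 × 104 = 1456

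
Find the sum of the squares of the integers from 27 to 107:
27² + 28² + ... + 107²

Use ∑_{k=1}^{n} k² = n(n+1)(2n+1)/6, then subtract the first 26 terms.
∑_{k=1}^{107} k² = 107×108×215/6 = 414090
∑_{k=1}^{26} k² = 26×27×53/6 = 6201
∑_{k=27}^{107} k² = 414090 - 6201 = 407889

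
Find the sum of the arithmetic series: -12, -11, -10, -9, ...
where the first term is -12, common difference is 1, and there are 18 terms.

Sₙ = n/2 × (first + last)
Last term = a + (n-1)d = -12 + (18-1)×1 = 5
S_18 = 18/2 × (-12 + 5)
S_18 = 18/2 × (-7) = -63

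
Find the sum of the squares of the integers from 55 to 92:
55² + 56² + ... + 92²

Use ∑_{k=1}^{n} k² = n(n+1)(2n+1)/6, then subtract the first 54 terms.
∑_{k=1}^{92} k² = 92×93×185/6 = 263810
∑_{k=1}^{54} k² = 54×55×109/6 = 53955
∑_{k=55}^{92} k² = 263810 - 53955 = 209855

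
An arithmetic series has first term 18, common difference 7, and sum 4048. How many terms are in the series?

Using S = n/2 × [2a + (n-1)d]
4048 = n/2 × [2(18) + (n-1)(7)]
4048 = n/2 × [36 + 7n - 7]
8096 = n × [29 + 7n]
7n² + (29)n - 8096 = 0
Discriminant: Δ = (29)² - 4(7)(-8096) = 841 + 226688 = 227529
√Δ = 477
n = [-(29) + √Δ] / (2·7) = (-29 + 477) / 14 = 448 / 14 = 32
(The negative root is discarded since n must be a positive integer.)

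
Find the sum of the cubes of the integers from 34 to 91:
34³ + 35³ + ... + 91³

Use ∑_{k=1}^{n} k³ = [n(n+1)/2]², then subtract the first 33 terms.
∑_{k=1}^{91} k³ = [91×92/2]² = 4186² = 17522596
∑_{k=1}^{33} k³ = [33×34/2]² = 561² = 314721
∑_{k=34}^{91} k³ = 17522596 - 314721 = 17207875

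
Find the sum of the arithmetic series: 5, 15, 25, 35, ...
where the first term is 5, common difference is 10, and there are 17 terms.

Sₙ = n/2 × (first + last)
Last term = a + (n-1)d = 5 + (17-1)×10 = 165
S_17 = 17/2 × (5 + 165)
S_17 = 17/2 × 170 = 1445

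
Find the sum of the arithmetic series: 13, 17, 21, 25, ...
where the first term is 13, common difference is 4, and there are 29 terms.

Sₙ = n/2 × (first + last)
Last term = a + (n-1)d = 13 + (29-1)×4 = 125
S_29 = 29/2 × (13 + 125)
S_29 = 29/2 × 138 = 2001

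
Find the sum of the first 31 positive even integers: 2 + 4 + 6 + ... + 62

Sum of first n even numbers = n(n+1)
= 31×32
= 992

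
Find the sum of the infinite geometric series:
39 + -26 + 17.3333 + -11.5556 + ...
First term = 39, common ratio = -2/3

For |r| < 1, S = a / (1 - r)
S = 39 / (1 - (-2/3))
S = 39 / (5/3)
S = 117/5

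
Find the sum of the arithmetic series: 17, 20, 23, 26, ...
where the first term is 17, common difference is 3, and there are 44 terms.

Sₙ = n/2 × (first + last)
Last term = a + (n-1)d = 17 + (44-1)×3 = 146
S_44 = 44/2 × (17 + 146)
S_44 = 44/2 × 163 = 3586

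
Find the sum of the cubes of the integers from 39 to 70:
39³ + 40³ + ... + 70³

Use ∑_{k=1}^{n} k³ = [n(n+1)/2]², then subtract the first 38 terms.
∑_{k=1}^{70} k³ = [70×71/2]² = 2485² = 6175225
∑_{k=1}^{38} k³ = [38×39/2]² = 741² = 549081
∑_{k=39}^{70} k³ = 6175225 - 549081 = 5626144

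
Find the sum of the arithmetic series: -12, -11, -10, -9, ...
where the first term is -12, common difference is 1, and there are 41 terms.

Sₙ = n/2 × (first + last)
Last term = a + (n-1)d = -12 + (41-1)×1 = 28
S_41 = 41/2 × (-12 + 28)
S_41 = 41/2 × 16 = 328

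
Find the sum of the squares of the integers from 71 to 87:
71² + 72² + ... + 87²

Use ∑_{k=1}^{n} k² = n(n+1)(2n+1)/6, then subtract the first 70 terms.
∑_{k=1}^{87} k² = 87×88×175/6 = 223300
∑_{k=1}^{70} k² = 70×71×141/6 = 116795
∑_{k=71}^{87} k² = 223300 - 116795 = 106505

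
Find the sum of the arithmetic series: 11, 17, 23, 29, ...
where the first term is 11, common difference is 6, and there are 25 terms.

Sₙ = n/2 × (first + last)
Last term = a + (n-1)d = 11 + (25-1)×6 = 155
S_25 = 25/2 × (11 + 155)
S_25 = 25/2 × 166 = 2075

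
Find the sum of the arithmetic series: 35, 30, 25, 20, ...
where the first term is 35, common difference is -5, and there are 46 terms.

Sₙ = n/2 × (first + last)
Last term = a + (n-1)d = 35 + (46-1)×(-5) = -190
S_46 = 46/2 × (35 + (-190))
S_46 = 46/2 × (-155) = -3565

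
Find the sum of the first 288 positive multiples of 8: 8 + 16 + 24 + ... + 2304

Factor out 8: = 8(1 + 2 + ... + 288) = 8 × n(n+1)/2
= 8 × 288×289/2
= 8 × 41616
= 332928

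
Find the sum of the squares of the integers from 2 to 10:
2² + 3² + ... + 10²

Use ∑_{k=1}^{n} k² = n(n+1)(2n+1)/6, then subtract the first 1 terms.
∑_{k=1}^{10} k² = 10×11×21/6 = 385
∑_{k=1}^{1} k² = 1×2×3/6 = 1
∑_{k=2}^{10} k² = 385 - 1 = 384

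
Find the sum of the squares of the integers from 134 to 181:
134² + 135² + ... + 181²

Use ∑_{k=1}^{n} k² = n(n+1)(2n+1)/6, then subtract the first 133 terms.
∑_{k=1}^{181} k² = 181×182×363/6 = 1992991
∑_{k=1}^{133} k² = 133×134×267/6 = 793079
∑_{k=134}^{181} k² = 1992991 - 793079 = 1199912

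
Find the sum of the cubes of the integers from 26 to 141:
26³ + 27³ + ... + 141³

Use ∑_{k=1}^{n} k³ = [n(n+1)/2]², then subtract the first 25 terms.
∑_{k=1}^{141} k³ = [141×142/2]² = 10011² = 100220121
∑_{k=1}^{25} k³ = [25×26/2]² = 325² = 105625
∑_{k=26}^{141} k³ = 100220121 - 105625 = 100114496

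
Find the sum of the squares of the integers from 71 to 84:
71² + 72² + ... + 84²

Use ∑_{k=1}^{n} k² = n(n+1)(2n+1)/6, then subtract the first 70 terms.
∑_{k=1}^{84} k² = 84×85×169/6 = 201110
∑_{k=1}^{70} k² = 70×71×141/6 = 116795
∑_{k=71}^{84} k² = 201110 - 116795 = 84315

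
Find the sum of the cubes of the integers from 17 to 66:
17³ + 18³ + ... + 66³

Use ∑_{k=1}^{n} k³ = [n(n+1)/2]², then subtract the first 16 terms.
∑_{k=1}^{66} k³ = [66×67/2]² = 2211² = 4888521
∑_{k=1}^{16} k³ = [16×17/2]² = 136² = 18496
∑_{k=17}^{66} k³ = 4888521 - 18496 = 4870025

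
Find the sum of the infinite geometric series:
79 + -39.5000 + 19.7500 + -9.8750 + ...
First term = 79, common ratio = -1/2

For |r| < 1, S = a / (1 - r)
S = 79 / (1 - (-1/2))
S = 79 / (3/2)
S = 158/3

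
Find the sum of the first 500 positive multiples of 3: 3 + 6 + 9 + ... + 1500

Factor out 3: = 3(1 + 2 + ... + 500) = 3 × n(n+1)/2
= 3 × 500×501/2
= 3 × 125250
= 375750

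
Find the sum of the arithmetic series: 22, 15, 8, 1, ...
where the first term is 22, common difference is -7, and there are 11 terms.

Sₙ = n/2 × (first + last)
Last term = a + (n-1)d = 22 + (11-1)×(-7) = -48
S_11 = 11/2 × (22 + (-48))
S_11 = 11/2 × (-26) = -143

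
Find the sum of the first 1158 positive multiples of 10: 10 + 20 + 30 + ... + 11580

Factor out 10: = 10(1 + 2 + ... + 1158) = 10 × n(n+1)/2
= 10 × 1158×1159/2
= 10 × 671061
= 6710610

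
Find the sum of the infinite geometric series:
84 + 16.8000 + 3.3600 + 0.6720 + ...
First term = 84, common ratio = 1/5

For |r| < 1, S = a / (1 - r)
S = 84 / (1 - (1/5))
S = 84 / (4/5)
S = 105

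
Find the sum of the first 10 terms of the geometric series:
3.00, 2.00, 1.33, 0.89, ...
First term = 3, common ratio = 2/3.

Sₙ = a(1 - rⁿ) / (1 - r)
S_10 = 3(1 - (2/3)^10) / (1 - (2/3))
S_10 = 3(1 - (1024/59049)) / (1/3)
S_10 = 58025/6561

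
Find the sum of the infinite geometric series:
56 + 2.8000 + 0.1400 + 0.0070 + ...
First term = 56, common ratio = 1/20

For |r| < 1, S = a / (1 - r)
S = 56 / (1 - (1/20))
S = 56 / (19/20)
S = 1120/19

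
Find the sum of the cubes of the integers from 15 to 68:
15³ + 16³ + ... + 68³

Use ∑_{k=1}^{n} k³ = [n(n+1)/2]², then subtract the first 14 terms.
∑_{k=1}^{68} k³ = [68×69/2]² = 2346² = 5503716
∑_{k=1}^{14} k³ = [14×15/2]² = 105² = 11025
∑_{k=15}^{68} k³ = 5503716 - 11025 = 5492691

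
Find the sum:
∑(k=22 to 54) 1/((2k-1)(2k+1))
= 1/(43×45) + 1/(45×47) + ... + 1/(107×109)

Partial fractions: 1/((2k-1)(2k+1)) = (1/2)[1/(2k-1) - 1/(2k+1)]
The series telescopes:
= (1/2)[1/43 - 1/109]
= 33/4687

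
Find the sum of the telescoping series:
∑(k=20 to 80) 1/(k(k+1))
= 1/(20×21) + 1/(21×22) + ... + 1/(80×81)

Partial fractions: 1/(k(k+1)) = 1/k - 1/(k+1)
The series telescopes:
= (1/20 - 1/21) + (1/21 - 1/22) + ... + (1/80 - 1/81)
= 1/20 - 1/81
= 61/1620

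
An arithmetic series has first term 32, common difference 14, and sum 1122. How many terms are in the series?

Using S = n/2 × [2a + (n-1)d]
1122 = n/2 × [2(32) + (n-1)(14)]
1122 = n/2 × [64 + 14n - 14]
2244 = n × [50 + 14n]
14n² + (50)n - 2244 = 0
Discriminant: Δ = (50)² - 4(14)(-2244) = 2500 + 125664 = 128164
√Δ = 358
n = [-(50) + √Δ] / (2·14) = (-50 + 358) / 28 = 308 / 28 = 11
(The negative root is discarded since n must be a positive integer.)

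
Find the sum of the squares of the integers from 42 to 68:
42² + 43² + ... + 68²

Use ∑_{k=1}^{n} k² = n(n+1)(2n+1)/6, then subtract the first 41 terms.
∑_{k=1}^{68} k² = 68×69×137/6 = 107134
∑_{k=1}^{41} k² = 41×42×83/6 = 23821
∑_{k=42}^{68} k² = 107134 - 23821 = 83313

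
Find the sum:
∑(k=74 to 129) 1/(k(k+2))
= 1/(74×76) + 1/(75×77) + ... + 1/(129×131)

Partial fractions: 1/(k(k+2)) = (1/2)[1/k - 1/(k+2)]
Telescoping leaves the first two and last two terms:
= (1/2)[1/74 + 1/75 - 1/130 - 1/131]
= 27223/4725825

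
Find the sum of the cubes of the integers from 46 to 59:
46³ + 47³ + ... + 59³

Use ∑_{k=1}^{n} k³ = [n(n+1)/2]², then subtract the first 45 terms.
∑_{k=1}^{59} k³ = [59×60/2]² = 1770² = 3132900
∑_{k=1}^{45} k³ = [45×46/2]² = 1035² = 1071225
∑_{k=46}^{59} k³ = 3132900 - 1071225 = 2061675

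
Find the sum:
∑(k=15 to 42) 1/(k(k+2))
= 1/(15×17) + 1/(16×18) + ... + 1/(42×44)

Partial fractions: 1/(k(k+2)) = (1/2)[1/k - 1/(k+2)]
Telescoping leaves the first two and last two terms:
= (1/2)[1/15 + 1/16 - 1/43 - 1/44]
= 9443/227040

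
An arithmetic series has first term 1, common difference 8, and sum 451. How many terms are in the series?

Using S = n/2 × [2a + (n-1)d]
451 = n/2 × [2(1) + (n-1)(8)]
451 = n/2 × [2 + 8n - 8]
902 = n × [-6 + 8n]
8n² + (-6)n - 902 = 0
Discriminant: Δ = (-6)² - 4(8)(-902) = 36 + 28864 = 28900
√Δ = 170
n = [-(-6) + √Δ] / (2·8) = (6 + 170) / 16 = 176 / 16 = 11
(The negative root is discarded since n must be a positive integer.)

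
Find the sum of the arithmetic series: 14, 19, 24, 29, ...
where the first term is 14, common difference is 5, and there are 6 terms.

Sₙ = n/2 × (first + last)
Last term = a + (n-1)d = 14 + (6-1)×5 = 39
S_6 = 6/2 × (14 + 39)
S_6 = 6/2 × 53 = 159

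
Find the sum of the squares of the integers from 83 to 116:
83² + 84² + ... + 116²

Use ∑_{k=1}^{n} k² = n(n+1)(2n+1)/6, then subtract the first 82 terms.
∑_{k=1}^{116} k² = 116×117×233/6 = 527046
∑_{k=1}^{82} k² = 82×83×165/6 = 187165
∑_{k=83}^{116} k² = 527046 - 187165 = 339881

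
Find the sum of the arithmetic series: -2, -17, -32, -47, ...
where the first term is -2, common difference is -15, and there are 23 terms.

Sₙ = n/2 × (first + last)
Last term = a + (n-1)d = -2 + (23-1)×(-15) = -332
S_23 = 23/2 × (-2 + (-332))
S_23 = 23/2 × (-334) = -3841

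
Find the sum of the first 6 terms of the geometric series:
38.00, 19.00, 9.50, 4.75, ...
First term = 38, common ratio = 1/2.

Sₙ = a(1 - rⁿ) / (1 - r)
S_6 = 38(1 - (1/2)^6) / (1 - (1/2))
S_6 = 38(1 - (1/64)) / (1/2)
S_6 = 1197/16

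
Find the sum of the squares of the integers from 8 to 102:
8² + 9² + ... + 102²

Use ∑_{k=1}^{n} k² = n(n+1)(2n+1)/6, then subtract the first 7 terms.
∑_{k=1}^{102} k² = 102×103×205/6 = 358955
∑_{k=1}^{7} k² = 7×8×15/6 = 140
∑_{k=8}^{102} k² = 358955 - 140 = 358815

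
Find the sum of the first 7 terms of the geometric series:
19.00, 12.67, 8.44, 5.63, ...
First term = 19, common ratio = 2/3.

Sₙ = a(1 - rⁿ) / (1 - r)
S_7 = 19(1 - (2/3)^7) / (1 - (2/3))
S_7 = 19(1 - (128/2187)) / (1/3)
S_7 = 39121/729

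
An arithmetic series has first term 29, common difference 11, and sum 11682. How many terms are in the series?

Using S = n/2 × [2a + (n-1)d]
11682 = n/2 × [2(29) + (n-1)(11)]
11682 = n/2 × [58 + 11n - 11]
23364 = n × [47 + 11n]
11n² + (47)n - 23364 = 0
Discriminant: Δ = (47)² - 4(11)(-23364) = 2209 + 1028016 = 1030225
√Δ = 1015
n = [-(47) + √Δ] / (2·11) = (-47 + 1015) / 22 = 968 / 22 = 44
(The negative root is discarded since n must be a positive integer.)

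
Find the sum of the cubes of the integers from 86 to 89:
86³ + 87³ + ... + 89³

Use ∑_{k=1}^{n} k³ = [n(n+1)/2]², then subtract the first 85 terms.
∑_{k=1}^{89} k³ = [89×90/2]² = 4005² = 16040025
∑_{k=1}^{85} k³ = [85×86/2]² = 3655² = 13359025
∑_{k=86}^{89} k³ = 16040025 - 13359025 = 2681000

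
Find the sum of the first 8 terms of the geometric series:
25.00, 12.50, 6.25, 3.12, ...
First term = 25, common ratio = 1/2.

Sₙ = a(1 - rⁿ) / (1 - r)
S_8 = 25(1 - (1/2)^8) / (1 - (1/2))
S_8 = 25(1 - (1/256)) / (1/2)
S_8 = 6375/128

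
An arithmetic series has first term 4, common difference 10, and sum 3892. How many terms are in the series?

Using S = n/2 × [2a + (n-1)d]
3892 = n/2 × [2(4) + (n-1)(10)]
3892 = n/2 × [8 + 10n - 10]
7784 = n × [-2 + 10n]
10n² + (-2)n - 7784 = 0
Discriminant: Δ = (-2)² - 4(10)(-7784) = 4 + 311360 = 311364
√Δ = 558
n = [-(-2) + √Δ] / (2·10) = (2 + 558) / 20 = 560 / 20 = 28
(The negative root is discarded since n must be a positive integer.)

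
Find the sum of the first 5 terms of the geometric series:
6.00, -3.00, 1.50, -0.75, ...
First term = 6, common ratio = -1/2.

Sₙ = a(1 - rⁿ) / (1 - r)
S_5 = 6(1 - (-1/2)^5) / (1 - (-1/2))
S_5 = 6(1 - (-1/32)) / (3/2)
S_5 = 33/8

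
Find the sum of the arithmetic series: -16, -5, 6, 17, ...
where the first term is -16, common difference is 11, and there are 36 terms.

Sₙ = n/2 × (first + last)
Last term = a + (n-1)d = -16 + (36-1)×11 = 369
S_36 = 36/2 × (-16 + 369)
S_36 = 36/2 × 353 = 6354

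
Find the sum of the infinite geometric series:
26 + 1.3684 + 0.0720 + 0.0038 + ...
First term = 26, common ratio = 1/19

For |r| < 1, S = a / (1 - r)
S = 26 / (1 - (1/19))
S = 26 / (18/19)
S = 247/9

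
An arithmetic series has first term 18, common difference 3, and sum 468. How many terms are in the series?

Using S = n/2 × [2a + (n-1)d]
468 = n/2 × [2(18) + (n-1)(3)]
468 = n/2 × [36 + 3n - 3]
936 = n × [33 + 3n]
3n² + (33)n - 936 = 0
Discriminant: Δ = (33)² - 4(3)(-936) = 1089 + 11232 = 12321
√Δ = 111
n = [-(33) + √Δ] / (2·3) = (-33 + 111) / 6 = 78 / 6 = 13
(The negative root is discarded since n must be a positive integer.)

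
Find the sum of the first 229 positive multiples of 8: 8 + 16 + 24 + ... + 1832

Factor out 8: = 8(1 + 2 + ... + 229) = 8 × n(n+1)/2
= 8 × 229×230/2
= 8 × 26335
= 210680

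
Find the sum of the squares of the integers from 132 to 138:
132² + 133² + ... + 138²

Use ∑_{k=1}^{n} k² = n(n+1)(2n+1)/6, then subtract the first 131 terms.
∑_{k=1}^{138} k² = 138×139×277/6 = 885569
∑_{k=1}^{131} k² = 131×132×263/6 = 757966
∑_{k=132}^{138} k² = 885569 - 757966 = 127603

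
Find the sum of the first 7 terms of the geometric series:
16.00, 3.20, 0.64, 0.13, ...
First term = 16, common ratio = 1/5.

Sₙ = a(1 - rⁿ) / (1 - r)
S_7 = 16(1 - (1/5)^7) / (1 - (1/5))
S_7 = 16(1 - (1/78125)) / (4/5)
S_7 = 312496/15625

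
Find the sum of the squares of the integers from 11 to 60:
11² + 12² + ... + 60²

Use ∑_{k=1}^{n} k² = n(n+1)(2n+1)/6, then subtract the first 10 terms.
∑_{k=1}^{60} k² = 60×61×121/6 = 73810
∑_{k=1}^{10} k² = 10×11×21/6 = 385
∑_{k=11}^{60} k² = 73810 - 385 = 73425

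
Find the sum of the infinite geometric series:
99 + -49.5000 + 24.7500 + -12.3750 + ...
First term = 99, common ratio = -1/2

For |r| < 1, S = a / (1 - r)
S = 99 / (1 - (-1/2))
S = 99 / (3/2)
S = 66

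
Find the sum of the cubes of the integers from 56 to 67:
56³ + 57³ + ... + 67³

Use ∑_{k=1}^{n} k³ = [n(n+1)/2]², then subtract the first 55 terms.
∑_{k=1}^{67} k³ = [67×68/2]² = 2278² = 5189284
∑_{k=1}^{55} k³ = [55×56/2]² = 1540² = 2371600
∑_{k=56}^{67} k³ = 5189284 - 2371600 = 2817684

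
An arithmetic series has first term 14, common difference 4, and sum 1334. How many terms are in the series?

Using S = n/2 × [2a + (n-1)d]
1334 = n/2 × [2(14) + (n-1)(4)]
1334 = n/2 × [28 + 4n - 4]
2668 = n × [24 + 4n]
4n² + (24)n - 2668 = 0
Discriminant: Δ = (24)² - 4(4)(-2668) = 576 + 42688 = 43264
√Δ = 208
n = [-(24) + √Δ] / (2·4) = (-24 + 208) / 8 = 184 / 8 = 23
(The negative root is discarded since n must be a positive integer.)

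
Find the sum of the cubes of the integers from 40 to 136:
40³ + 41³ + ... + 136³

Use ∑_{k=1}^{n} k³ = [n(n+1)/2]², then subtract the first 39 terms.
∑_{k=1}^{136} k³ = [136×137/2]² = 9316² = 86787856
∑_{k=1}^{39} k³ = [39×40/2]² = 780² = 608400
∑_{k=40}^{136} k³ = 86787856 - 608400 = 86179456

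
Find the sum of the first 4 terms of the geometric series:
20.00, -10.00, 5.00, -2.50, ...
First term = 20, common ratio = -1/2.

Sₙ = a(1 - rⁿ) / (1 - r)
S_4 = 20(1 - (-1/2)^4) / (1 - (-1/2))
S_4 = 20(1 - (1/16)) / (3/2)
S_4 = 25/2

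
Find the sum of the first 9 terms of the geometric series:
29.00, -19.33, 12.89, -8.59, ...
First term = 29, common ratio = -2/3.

Sₙ = a(1 - rⁿ) / (1 - r)
S_9 = 29(1 - (-2/3)^9) / (1 - (-2/3))
S_9 = 29(1 - (-512/19683)) / (5/3)
S_9 = 117131/6561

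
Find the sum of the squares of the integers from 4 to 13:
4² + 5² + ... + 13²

Use ∑_{k=1}^{n} k² = n(n+1)(2n+1)/6, then subtract the first 3 terms.
∑_{k=1}^{13} k² = 13×14×27/6 = 819
∑_{k=1}^{3} k² = 3×4×7/6 = 14
∑_{k=4}^{13} k² = 819 - 14 = 805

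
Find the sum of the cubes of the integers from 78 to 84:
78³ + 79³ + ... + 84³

Use ∑_{k=1}^{n} k³ = [n(n+1)/2]², then subtract the first 77 terms.
∑_{k=1}^{84} k³ = [84×85/2]² = 3570² = 12744900
∑_{k=1}^{77} k³ = [77×78/2]² = 3003² = 9018009
∑_{k=78}^{84} k³ = 12744900 - 9018009 = 3726891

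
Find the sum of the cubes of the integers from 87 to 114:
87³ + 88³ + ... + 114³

Use ∑_{k=1}^{n} k³ = [n(n+1)/2]², then subtract the first 86 terms.
∑_{k=1}^{114} k³ = [114×115/2]² = 6555² = 42968025
∑_{k=1}^{86} k³ = [86×87/2]² = 3741² = 13995081
∑_{k=87}^{114} k³ = 42968025 - 13995081 = 28972944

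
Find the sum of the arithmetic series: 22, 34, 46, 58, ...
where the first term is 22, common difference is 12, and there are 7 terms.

Sₙ = n/2 × (first + last)
Last term = a + (n-1)d = 22 + (7-1)×12 = 94
S_7 = 7/2 × (22 + 94)
S_7 = 7/2 × 116 = 406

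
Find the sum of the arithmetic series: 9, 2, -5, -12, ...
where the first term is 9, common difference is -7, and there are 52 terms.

Sₙ = n/2 × (first + last)
Last term = a + (n-1)d = 9 + (52-1)×(-7) = -348
S_52 = 52/2 × (9 + (-348))
S_52 = 52/2 × (-339) = -8814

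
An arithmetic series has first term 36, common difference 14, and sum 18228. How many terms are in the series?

Using S = n/2 × [2a + (n-1)d]
18228 = n/2 × [2(36) + (n-1)(14)]
18228 = n/2 × [72 + 14n - 14]
36456 = n × [58 + 14n]
14n² + (58)n - 36456 = 0
Discriminant: Δ = (58)² - 4(14)(-36456) = 3364 + 2041536 = 2044900
√Δ = 1430
n = [-(58) + √Δ] / (2·14) = (-58 + 1430) / 28 = 1372 / 28 = 49
(The negative root is discarded since n must be a positive integer.)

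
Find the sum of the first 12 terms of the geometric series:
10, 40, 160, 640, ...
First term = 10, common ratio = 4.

Sₙ = a(1 - rⁿ) / (1 - r)
S_12 = 10(1 - 4^12) / (1 - 4)
S_12 = 10(1 - 16777216) / (-3)
S_12 = 55924050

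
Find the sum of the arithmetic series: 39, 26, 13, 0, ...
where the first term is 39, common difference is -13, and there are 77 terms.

Sₙ = n/2 × (first + last)
Last term = a + (n-1)d = 39 + (77-1)×(-13) = -949
S_77 = 77/2 × (39 + (-949))
S_77 = 77/2 × (-910) = -35035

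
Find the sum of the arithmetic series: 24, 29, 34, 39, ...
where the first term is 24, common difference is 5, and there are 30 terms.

Sₙ = n/2 × (first + last)
Last term = a + (n-1)d = 24 + (30-1)×5 = 169
S_30 = 30/2 × (24 + 169)
S_30 = 30/2 × 193 = 2895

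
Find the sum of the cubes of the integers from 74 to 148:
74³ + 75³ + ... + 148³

Use ∑_{k=1}^{n} k³ = [n(n+1)/2]², then subtract the first 73 terms.
∑_{k=1}^{148} k³ = [148×149/2]² = 11026² = 121572676
∑_{k=1}^{73} k³ = [73×74/2]² = 2701² = 7295401
∑_{k=74}^{148} k³ = 121572676 - 7295401 = 114277275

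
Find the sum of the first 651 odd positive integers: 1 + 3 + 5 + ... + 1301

Sum of first n odd numbers = n²
= 651²
= 423801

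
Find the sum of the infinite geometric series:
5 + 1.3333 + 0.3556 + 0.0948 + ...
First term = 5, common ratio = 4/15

For |r| < 1, S = a / (1 - r)
S = 5 / (1 - (4/15))
S = 5 / (11/15)
S = 75/11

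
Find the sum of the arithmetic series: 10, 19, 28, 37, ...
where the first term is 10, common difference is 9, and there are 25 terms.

Sₙ = n/2 × (first + last)
Last term = a + (n-1)d = 10 + (25-1)×9 = 226
S_25 = 25/2 × (10 + 226)
S_25 = 25/2 × 236 = 2950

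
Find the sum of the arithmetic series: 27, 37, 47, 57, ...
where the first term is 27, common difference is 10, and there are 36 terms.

Sₙ = n/2 × (first + last)
Last term = a + (n-1)d = 27 + (36-1)×10 = 377
S_36 = 36/2 × (27 + 377)
S_36 = 36/2 × 404 = 7272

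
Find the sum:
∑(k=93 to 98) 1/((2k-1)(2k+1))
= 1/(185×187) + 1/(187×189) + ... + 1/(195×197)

Partial fractions: 1/((2k-1)(2k+1)) = (1/2)[1/(2k-1) - 1/(2k+1)]
The series telescopes:
= (1/2)[1/185 - 1/197]
= 6/36445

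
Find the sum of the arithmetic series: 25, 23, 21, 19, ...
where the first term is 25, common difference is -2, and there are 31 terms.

Sₙ = n/2 × (first + last)
Last term = a + (n-1)d = 25 + (31-1)×(-2) = -35
S_31 = 31/2 × (25 + (-35))
S_31 = 31/2 × (-10) = -155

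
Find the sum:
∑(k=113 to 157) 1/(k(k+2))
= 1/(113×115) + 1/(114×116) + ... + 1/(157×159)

Partial fractions: 1/(k(k+2)) = (1/2)[1/k - 1/(k+2)]
Telescoping leaves the first two and last two terms:
= (1/2)[1/113 + 1/114 - 1/158 - 1/159]
= 44975/17978978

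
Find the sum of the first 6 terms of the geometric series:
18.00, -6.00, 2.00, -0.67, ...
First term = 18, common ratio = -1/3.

Sₙ = a(1 - rⁿ) / (1 - r)
S_6 = 18(1 - (-1/3)^6) / (1 - (-1/3))
S_6 = 18(1 - (1/729)) / (4/3)
S_6 = 364/27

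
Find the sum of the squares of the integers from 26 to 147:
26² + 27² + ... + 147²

Use ∑_{k=1}^{n} k² = n(n+1)(2n+1)/6, then subtract the first 25 terms.
∑_{k=1}^{147} k² = 147×148×295/6 = 1069670
∑_{k=1}^{25} k² = 25×26×51/6 = 5525
∑_{k=26}^{147} k² = 1069670 - 5525 = 1064145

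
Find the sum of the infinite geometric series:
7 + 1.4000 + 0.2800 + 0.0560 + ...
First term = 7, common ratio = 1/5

For |r| < 1, S = a / (1 - r)
S = 7 / (1 - (1/5))
S = 7 / (4/5)
S = 35/4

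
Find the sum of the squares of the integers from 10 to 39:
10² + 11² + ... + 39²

Use ∑_{k=1}^{n} k² = n(n+1)(2n+1)/6, then subtract the first 9 terms.
∑_{k=1}^{39} k² = 39×40×79/6 = 20540
∑_{k=1}^{9} k² = 9×10×19/6 = 285
∑_{k=10}^{39} k² = 20540 - 285 = 20255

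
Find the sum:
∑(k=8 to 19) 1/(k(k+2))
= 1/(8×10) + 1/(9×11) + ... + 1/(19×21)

Partial fractions: 1/(k(k+2)) = (1/2)[1/k - 1/(k+2)]
Telescoping leaves the first two and last two terms:
= (1/2)[1/8 + 1/9 - 1/20 - 1/21]
= 349/5040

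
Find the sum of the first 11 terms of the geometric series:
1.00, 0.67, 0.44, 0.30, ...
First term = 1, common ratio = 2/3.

Sₙ = a(1 - rⁿ) / (1 - r)
S_11 = 1(1 - (2/3)^11) / (1 - (2/3))
S_11 = 1(1 - (2048/177147)) / (1/3)
S_11 = 175099/59049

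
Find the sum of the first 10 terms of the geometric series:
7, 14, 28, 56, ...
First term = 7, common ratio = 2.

Sₙ = a(1 - rⁿ) / (1 - r)
S_10 = 7(1 - 2^10) / (1 - 2)
S_10 = 7(1 - 1024) / (-1)
S_10 = 7161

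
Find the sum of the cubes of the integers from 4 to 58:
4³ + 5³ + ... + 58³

Use ∑_{k=1}^{n} k³ = [n(n+1)/2]², then subtract the first 3 terms.
∑_{k=1}^{58} k³ = [58×59/2]² = 1711² = 2927521
∑_{k=1}^{3} k³ = [3×4/2]² = 6² = 36
∑_{k=4}^{58} k³ = 2927521 - 36 = 2927485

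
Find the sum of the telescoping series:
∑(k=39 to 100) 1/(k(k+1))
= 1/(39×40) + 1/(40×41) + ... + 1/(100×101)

Partial fractions: 1/(k(k+1)) = 1/k - 1/(k+1)
The series telescopes:
= (1/39 - 1/40) + (1/40 - 1/41) + ... + (1/100 - 1/101)
= 1/39 - 1/101
= 62/3939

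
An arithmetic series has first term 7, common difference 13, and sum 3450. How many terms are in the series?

Using S = n/2 × [2a + (n-1)d]
3450 = n/2 × [2(7) + (n-1)(13)]
3450 = n/2 × [14 + 13n - 13]
6900 = n × [1 + 13n]
13n² + (1)n - 6900 = 0
Discriminant: Δ = (1)² - 4(13)(-6900) = 1 + 358800 = 358801
√Δ = 599
n = [-(1) + √Δ] / (2·13) = (-1 + 599) / 26 = 598 / 26 = 23
(The negative root is discarded since n must be a positive integer.)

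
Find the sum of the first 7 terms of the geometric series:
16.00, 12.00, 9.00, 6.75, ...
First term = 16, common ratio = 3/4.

Sₙ = a(1 - rⁿ) / (1 - r)
S_7 = 16(1 - (3/4)^7) / (1 - (3/4))
S_7 = 16(1 - (2187/16384)) / (1/4)
S_7 = 14197/256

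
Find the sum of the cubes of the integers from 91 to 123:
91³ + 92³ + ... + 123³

Use ∑_{k=1}^{n} k³ = [n(n+1)/2]², then subtract the first 90 terms.
∑_{k=1}^{123} k³ = [123×124/2]² = 7626² = 58155876
∑_{k=1}^{90} k³ = [90×91/2]² = 4095² = 16769025
∑_{k=91}^{123} k³ = 58155876 - 16769025 = 41386851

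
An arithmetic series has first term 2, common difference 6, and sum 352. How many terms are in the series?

Using S = n/2 × [2a + (n-1)d]
352 = n/2 × [2(2) + (n-1)(6)]
352 = n/2 × [4 + 6n - 6]
704 = n × [-2 + 6n]
6n² + (-2)n - 704 = 0
Discriminant: Δ = (-2)² - 4(6)(-704) = 4 + 16896 = 16900
√Δ = 130
n = [-(-2) + √Δ] / (2·6) = (2 + 130) / 12 = 132 / 12 = 11
(The negative root is discarded since n must be a positive integer.)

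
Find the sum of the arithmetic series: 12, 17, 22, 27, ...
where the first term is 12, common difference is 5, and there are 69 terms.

Sₙ = n/2 × (first + last)
Last term = a + (n-1)d = 12 + (69-1)×5 = 352
S_69 = 69/2 × (12 + 352)
S_69 = 69/2 × 364 = 12558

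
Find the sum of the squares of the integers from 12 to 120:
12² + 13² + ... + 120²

Use ∑_{k=1}^{n} k² = n(n+1)(2n+1)/6, then subtract the first 11 terms.
∑_{k=1}^{120} k² = 120×121×241/6 = 583220
∑_{k=1}^{11} k² = 11×12×23/6 = 506
∑_{k=12}^{120} k² = 583220 - 506 = 582714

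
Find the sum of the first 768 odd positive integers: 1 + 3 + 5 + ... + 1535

Sum of first n odd numbers = n²
= 768²
= 589824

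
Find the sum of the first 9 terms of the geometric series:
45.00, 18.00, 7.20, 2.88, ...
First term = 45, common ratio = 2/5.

Sₙ = a(1 - rⁿ) / (1 - r)
S_9 = 45(1 - (2/5)^9) / (1 - (2/5))
S_9 = 45(1 - (512/1953125)) / (3/5)
S_9 = 5857839/78125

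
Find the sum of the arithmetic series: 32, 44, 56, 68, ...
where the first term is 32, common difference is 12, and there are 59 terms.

Sₙ = n/2 × (first + last)
Last term = a + (n-1)d = 32 + (59-1)×12 = 728
S_59 = 59/2 × (32 + 728)
S_59 = 59/2 × 760 = 22420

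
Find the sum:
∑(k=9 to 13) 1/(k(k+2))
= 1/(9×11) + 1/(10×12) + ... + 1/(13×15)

Partial fractions: 1/(k(k+2)) = (1/2)[1/k - 1/(k+2)]
Telescoping leaves the first two and last two terms:
= (1/2)[1/9 + 1/10 - 1/14 - 1/15]
= 23/630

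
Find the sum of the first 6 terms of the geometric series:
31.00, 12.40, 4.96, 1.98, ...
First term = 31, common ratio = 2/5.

Sₙ = a(1 - rⁿ) / (1 - r)
S_6 = 31(1 - (2/5)^6) / (1 - (2/5))
S_6 = 31(1 - (64/15625)) / (3/5)
S_6 = 160797/3125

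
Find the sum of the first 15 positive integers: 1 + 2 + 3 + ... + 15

Formula: ∑k = n(n+1)/2
= 15×16/2
= 240/2
= 120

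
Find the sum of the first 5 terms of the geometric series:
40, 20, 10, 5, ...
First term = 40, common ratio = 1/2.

Sₙ = a(1 - rⁿ) / (1 - r)
S_5 = 40(1 - (1/2)^5) / (1 - (1/2))
S_5 = 40(1 - (1/32)) / (1/2)
S_5 = 155/2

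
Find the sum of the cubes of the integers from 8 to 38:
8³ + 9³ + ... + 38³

Use ∑_{k=1}^{n} k³ = [n(n+1)/2]², then subtract the first 7 terms.
∑_{k=1}^{38} k³ = [38×39/2]² = 741² = 549081
∑_{k=1}^{7} k³ = [7×8/2]² = 28² = 784
∑_{k=8}^{38} k³ = 549081 - 784 = 548297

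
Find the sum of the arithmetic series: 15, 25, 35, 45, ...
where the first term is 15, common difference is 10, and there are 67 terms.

Sₙ = n/2 × (first + last)
Last term = a + (n-1)d = 15 + (67-1)×10 = 675
S_67 = 67/2 × (15 + 675)
S_67 = 67/2 × 690 = 23115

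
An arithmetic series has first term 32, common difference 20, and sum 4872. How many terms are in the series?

Using S = n/2 × [2a + (n-1)d]
4872 = n/2 × [2(32) + (n-1)(20)]
4872 = n/2 × [64 + 20n - 20]
9744 = n × [44 + 20n]
20n² + (44)n - 9744 = 0
Discriminant: Δ = (44)² - 4(20)(-9744) = 1936 + 779520 = 781456
√Δ = 884
n = [-(44) + √Δ] / (2·20) = (-44 + 884) / 40 = 840 / 40 = 21
(The negative root is discarded since n must be a positive integer.)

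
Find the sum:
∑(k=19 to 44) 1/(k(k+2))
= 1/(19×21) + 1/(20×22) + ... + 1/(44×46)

Partial fractions: 1/(k(k+2)) = (1/2)[1/k - 1/(k+2)]
Telescoping leaves the first two and last two terms:
= (1/2)[1/19 + 1/20 - 1/45 - 1/46]
= 923/31464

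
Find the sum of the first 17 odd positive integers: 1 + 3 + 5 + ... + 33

Sum of first n odd numbers = n²
= 17²
= 289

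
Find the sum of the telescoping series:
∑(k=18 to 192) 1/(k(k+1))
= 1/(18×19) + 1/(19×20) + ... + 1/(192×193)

Partial fractions: 1/(k(k+1)) = 1/k - 1/(k+1)
The series telescopes:
= (1/18 - 1/19) + (1/19 - 1/20) + ... + (1/192 - 1/193)
= 1/18 - 1/193
= 175/3474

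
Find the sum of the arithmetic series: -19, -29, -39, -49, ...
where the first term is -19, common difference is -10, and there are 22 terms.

Sₙ = n/2 × (first + last)
Last term = a + (n-1)d = -19 + (22-1)×(-10) = -229
S_22 = 22/2 × (-19 + (-229))
S_22 = 22/2 × (-248) = -2728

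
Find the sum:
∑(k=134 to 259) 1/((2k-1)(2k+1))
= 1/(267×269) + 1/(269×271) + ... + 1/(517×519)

Partial fractions: 1/((2k-1)(2k+1)) = (1/2)[1/(2k-1) - 1/(2k+1)]
The series telescopes:
= (1/2)[1/267 - 1/519]
= 14/15397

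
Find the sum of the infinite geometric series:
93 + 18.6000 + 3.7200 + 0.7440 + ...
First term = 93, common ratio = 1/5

For |r| < 1, S = a / (1 - r)
S = 93 / (1 - (1/5))
S = 93 / (4/5)
S = 465/4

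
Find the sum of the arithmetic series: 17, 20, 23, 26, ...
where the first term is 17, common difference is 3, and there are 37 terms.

Sₙ = n/2 × (first + last)
Last term = a + (n-1)d = 17 + (37-1)×3 = 125
S_37 = 37/2 × (17 + 125)
S_37 = 37/2 × 142 = 2627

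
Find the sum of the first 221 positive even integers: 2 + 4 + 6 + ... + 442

Sum of first n even numbers = n(n+1)
= 221×222
= 49062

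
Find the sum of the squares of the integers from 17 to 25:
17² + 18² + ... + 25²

Use ∑_{k=1}^{n} k² = n(n+1)(2n+1)/6, then subtract the first 16 terms.
∑_{k=1}^{25} k² = 25×26×51/6 = 5525
∑_{k=1}^{16} k² = 16×17×33/6 = 1496
∑_{k=17}^{25} k² = 5525 - 1496 = 4029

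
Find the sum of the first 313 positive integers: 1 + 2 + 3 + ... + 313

Formula: ∑k = n(n+1)/2
= 313×314/2
= 98282/2
= 49141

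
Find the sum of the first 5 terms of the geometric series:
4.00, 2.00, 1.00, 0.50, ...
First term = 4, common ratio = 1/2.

Sₙ = a(1 - rⁿ) / (1 - r)
S_5 = 4(1 - (1/2)^5) / (1 - (1/2))
S_5 = 4(1 - (1/32)) / (1/2)
S_5 = 31/4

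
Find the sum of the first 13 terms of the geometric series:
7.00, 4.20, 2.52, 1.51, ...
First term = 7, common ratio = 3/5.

Sₙ = a(1 - rⁿ) / (1 - r)
S_13 = 7(1 - (3/5)^13) / (1 - (3/5))
S_13 = 7(1 - (1594323/1220703125)) / (2/5)
S_13 = 4266880807/244140625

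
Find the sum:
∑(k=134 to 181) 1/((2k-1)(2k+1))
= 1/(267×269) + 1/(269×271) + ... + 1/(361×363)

Partial fractions: 1/((2k-1)(2k+1)) = (1/2)[1/(2k-1) - 1/(2k+1)]
The series telescopes:
= (1/2)[1/267 - 1/363]
= 16/32307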